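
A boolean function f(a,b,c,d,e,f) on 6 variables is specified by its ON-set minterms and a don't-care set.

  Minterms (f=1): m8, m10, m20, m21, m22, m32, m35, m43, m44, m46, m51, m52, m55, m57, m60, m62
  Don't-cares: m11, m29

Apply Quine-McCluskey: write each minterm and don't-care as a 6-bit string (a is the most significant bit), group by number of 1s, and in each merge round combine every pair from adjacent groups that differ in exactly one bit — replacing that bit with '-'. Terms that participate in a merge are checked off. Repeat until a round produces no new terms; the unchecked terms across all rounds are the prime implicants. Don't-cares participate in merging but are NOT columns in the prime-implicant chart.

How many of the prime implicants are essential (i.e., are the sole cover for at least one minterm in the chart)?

6

size-2^0 implicants → 001000(✓)  001010(✓)  001011(✓)  010100(✓)  010101(✓)  010110(✓)  011101(✓)  100000  100011(✓)  101011(✓)  101100(✓)  101110(✓)  110011(✓)  110100(✓)  110111(✓)  111001  111100(✓)  111110(✓)
size-2^1 implicants → -01011  -10100  0010-0  00101-  01-101  0101-0  01010-  1-0011  1-1100(✓)  1-1110(✓)  10-011  1011-0(✓)  11-100  110-11  1111-0(✓)
size-2^2 implicants → 1-11-0
Unchecked terms (primes): -01011, -10100, 0010-0, 00101-, 01-101, 0101-0, 01010-, 1-0011, 1-11-0, 10-011, 100000, 11-100, 110-11, 111001
Minterm coverage:
  m8 ⊆ 0010-0 [E]
  m10 ⊆ 0010-0,00101-
  m20 ⊆ -10100,0101-0,01010-
  m21 ⊆ 01-101,01010-
  m22 ⊆ 0101-0 [E]
  m32 ⊆ 100000 [E]
  m35 ⊆ 1-0011,10-011
  m43 ⊆ -01011,10-011
  m44 ⊆ 1-11-0 [E]
  m46 ⊆ 1-11-0 [E]
  m51 ⊆ 1-0011,110-11
  m52 ⊆ -10100,11-100
  m55 ⊆ 110-11 [E]
  m57 ⊆ 111001 [E]
  m60 ⊆ 1-11-0,11-100
  m62 ⊆ 1-11-0 [E]
E = {0010-0, 0101-0, 1-11-0, 100000, 110-11, 111001}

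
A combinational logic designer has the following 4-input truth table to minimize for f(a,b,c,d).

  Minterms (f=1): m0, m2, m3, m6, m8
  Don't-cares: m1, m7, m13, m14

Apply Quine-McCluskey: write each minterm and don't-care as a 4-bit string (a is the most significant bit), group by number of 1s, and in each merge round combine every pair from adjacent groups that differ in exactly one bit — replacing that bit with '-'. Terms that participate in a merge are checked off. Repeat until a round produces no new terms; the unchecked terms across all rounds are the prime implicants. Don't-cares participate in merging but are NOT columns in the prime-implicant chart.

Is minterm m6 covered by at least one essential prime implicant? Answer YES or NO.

[col 0] 0000*, 0001*, 0010*, 0011*, 0110*, 0111*, 1000*, 1101, 1110*
[col 1] -000, -110, 0-10*, 0-11*, 00-0*, 00-1*, 000-*, 001-*, 011-*
[col 2] 0-1-, 00--
Prime implicants: -000, -110, 0-1-, 00--, 1101
PI chart (minterm → PIs covering it):
  0 | -000,00--
  2 | 0-1-,00--
  3 | 0-1-,00--
  6 | -110,0-1-
  8 | -000  (sole → essential)
Essential prime implicants: -000

NO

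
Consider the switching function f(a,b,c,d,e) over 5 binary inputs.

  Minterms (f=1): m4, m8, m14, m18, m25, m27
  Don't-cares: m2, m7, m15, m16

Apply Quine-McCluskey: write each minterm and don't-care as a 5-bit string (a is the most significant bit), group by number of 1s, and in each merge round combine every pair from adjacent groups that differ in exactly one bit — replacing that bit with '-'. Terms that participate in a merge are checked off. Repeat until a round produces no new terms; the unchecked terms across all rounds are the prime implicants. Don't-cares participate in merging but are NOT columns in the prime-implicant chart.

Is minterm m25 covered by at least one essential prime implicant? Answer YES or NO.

size-2^0 implicants → 00010(✓)  00100  00111(✓)  01000  01110(✓)  01111(✓)  10000(✓)  10010(✓)  11001(✓)  11011(✓)
size-2^1 implicants → -0010  0-111  0111-  100-0  110-1
Unchecked terms (primes): -0010, 0-111, 00100, 01000, 0111-, 100-0, 110-1
Minterm coverage:
  m4 ⊆ 00100 [E]
  m8 ⊆ 01000 [E]
  m14 ⊆ 0111- [E]
  m18 ⊆ -0010,100-0
  m25 ⊆ 110-1 [E]
  m27 ⊆ 110-1 [E]
E = {00100, 01000, 0111-, 110-1}

YES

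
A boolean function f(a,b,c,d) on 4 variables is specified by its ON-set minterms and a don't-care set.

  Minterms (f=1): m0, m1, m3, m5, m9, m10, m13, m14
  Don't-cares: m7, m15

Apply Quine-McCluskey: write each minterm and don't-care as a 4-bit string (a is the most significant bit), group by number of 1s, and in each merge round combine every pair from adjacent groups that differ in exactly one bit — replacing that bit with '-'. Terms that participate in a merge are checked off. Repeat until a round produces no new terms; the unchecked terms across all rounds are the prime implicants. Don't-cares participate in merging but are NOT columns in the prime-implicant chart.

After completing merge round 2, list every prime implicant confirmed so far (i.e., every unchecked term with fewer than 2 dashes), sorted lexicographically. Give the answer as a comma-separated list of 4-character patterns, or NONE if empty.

000-, 1-10, 111-

Round 0: 0000✓ 0001✓ 0011✓ 0101✓ 0111✓ 1001✓ 1010✓ 1101✓ 1110✓ 1111✓
Round 1: -001✓ -101✓ -111✓ 0-01✓ 0-11✓ 00-1✓ 000- 01-1✓ 1-01✓ 1-10 11-1✓ 111-
Round 2: --01 -1-1 0--1
PIs = {--01, -1-1, 0--1, 000-, 1-10, 111-}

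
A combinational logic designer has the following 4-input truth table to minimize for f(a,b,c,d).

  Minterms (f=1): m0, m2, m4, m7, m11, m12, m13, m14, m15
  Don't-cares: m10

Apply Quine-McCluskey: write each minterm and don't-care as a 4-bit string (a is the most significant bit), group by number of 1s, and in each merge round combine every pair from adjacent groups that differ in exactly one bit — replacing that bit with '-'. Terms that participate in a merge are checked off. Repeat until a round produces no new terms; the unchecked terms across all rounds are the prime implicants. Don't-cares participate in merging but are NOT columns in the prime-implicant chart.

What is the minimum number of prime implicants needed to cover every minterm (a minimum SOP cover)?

5

[col 0] 0000*, 0010*, 0100*, 0111*, 1010*, 1011*, 1100*, 1101*, 1110*, 1111*
[col 1] -010, -100, -111, 0-00, 00-0, 1-10*, 1-11*, 101-*, 11-0*, 11-1*, 110-*, 111-*
[col 2] 1-1-, 11--
Prime implicants: -010, -100, -111, 0-00, 00-0, 1-1-, 11--
PI chart (minterm → PIs covering it):
  0 | 0-00,00-0
  2 | -010,00-0
  4 | -100,0-00
  7 | -111  (sole → essential)
  11 | 1-1-  (sole → essential)
  12 | -100,11--
  13 | 11--  (sole → essential)
  14 | 1-1-,11--
  15 | -111,1-1-,11--
Essential prime implicants: -111, 1-1-, 11--
Petrick residual → -010, 0-00
Minimum SOP uses 5 PIs: b'cd' + bcd + a'c'd' + ac + ab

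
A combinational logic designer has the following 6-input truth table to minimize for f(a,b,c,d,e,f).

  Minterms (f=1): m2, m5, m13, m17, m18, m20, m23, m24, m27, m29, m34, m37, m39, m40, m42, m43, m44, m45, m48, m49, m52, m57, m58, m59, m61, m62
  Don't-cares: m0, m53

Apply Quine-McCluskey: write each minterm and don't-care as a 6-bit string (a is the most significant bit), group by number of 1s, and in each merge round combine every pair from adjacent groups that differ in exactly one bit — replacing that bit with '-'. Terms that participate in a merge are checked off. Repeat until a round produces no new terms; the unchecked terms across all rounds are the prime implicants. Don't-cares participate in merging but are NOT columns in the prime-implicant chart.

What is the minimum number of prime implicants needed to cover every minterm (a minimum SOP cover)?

Round 0: 000000✓ 000010✓ 000101✓ 001101✓ 010001✓ 010010✓ 010100✓ 010111 011000 011011✓ 011101✓ 100010✓ 100101✓ 100111✓ 101000✓ 101010✓ 101011✓ 101100✓ 101101✓ 110000✓ 110001✓ 110100✓ 110101✓ 111001✓ 111010✓ 111011✓ 111101✓ 111110✓
Round 1: -00010 -00101✓ -01101✓ -10001 -10100 -11011 -11101✓ 0-0010 0-1101✓ 00-101✓ 0000-0 1-0101✓ 1-1010✓ 1-1011✓ 1-1101✓ 10-010 10-101✓ 1001-1 101-00 1010-0 10101-✓ 10110- 11-001✓ 11-101✓ 110-00✓ 110-01✓ 11000-✓ 11010-✓ 111-01✓ 111-10 1110-1 11101-✓
Round 2: --1101 -0-101 1--101 1-101- 11--01 110-0-
PIs = {--1101, -0-101, -00010, -10001, -10100, -11011, 0-0010, 0000-0, 010111, 011000, 1--101, 1-101-, 10-010, 1001-1, 101-00, 1010-0, 10110-, 11--01, 110-0-, 111-10, 1110-1}
Coverage chart:
  m2: -00010,0-0010,0000-0
  m5: -0-101 ←essential
  m13: --1101,-0-101
  m17: -10001 ←essential
  m18: 0-0010 ←essential
  m20: -10100 ←essential
  m23: 010111 ←essential
  m24: 011000 ←essential
  m27: -11011 ←essential
  m29: --1101 ←essential
  m34: -00010,10-010
  m37: -0-101,1--101,1001-1
  m39: 1001-1 ←essential
  m40: 101-00,1010-0
  m42: 1-101-,10-010,1010-0
  m43: 1-101- ←essential
  m44: 101-00,10110-
  m45: --1101,-0-101,1--101,10110-
  m48: 110-0- ←essential
  m49: -10001,11--01,110-0-
  m52: -10100,110-0-
  m57: 11--01,1110-1
  m58: 1-101-,111-10
  m59: -11011,1-101-,1110-1
  m61: --1101,1--101,11--01
  m62: 111-10 ←essential
Essential: --1101, -0-101, -10001, -10100, -11011, 0-0010, 010111, 011000, 1-101-, 1001-1, 110-0-, 111-10
Petrick residual → -00010, 101-00, 11--01
Min cover (15 terms): cde'f + b'de'f + b'c'd'ef' + bc'd'e'f + bc'de'f' + bcd'ef + a'c'd'ef' + a'bc'def + a'bcd'e'f' + acd'e + ab'c'df + ab'ce'f' + abe'f + abc'e' + abcef'

15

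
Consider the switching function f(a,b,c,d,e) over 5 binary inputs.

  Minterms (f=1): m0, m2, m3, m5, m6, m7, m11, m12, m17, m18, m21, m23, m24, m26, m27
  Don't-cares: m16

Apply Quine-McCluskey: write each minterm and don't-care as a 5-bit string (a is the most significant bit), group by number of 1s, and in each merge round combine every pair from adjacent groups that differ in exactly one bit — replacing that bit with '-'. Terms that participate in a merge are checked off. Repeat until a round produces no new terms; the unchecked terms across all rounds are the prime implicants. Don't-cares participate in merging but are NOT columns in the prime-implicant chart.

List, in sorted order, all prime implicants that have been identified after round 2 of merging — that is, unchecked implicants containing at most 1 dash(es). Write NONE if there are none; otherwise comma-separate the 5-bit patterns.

-1011, 0-011, 01100, 10-01, 1000-, 1101-

Round 0: 00000✓ 00010✓ 00011✓ 00101✓ 00110✓ 00111✓ 01011✓ 01100 10000✓ 10001✓ 10010✓ 10101✓ 10111✓ 11000✓ 11010✓ 11011✓
Round 1: -0000✓ -0010✓ -0101✓ -0111✓ -1011 0-011 00-10✓ 00-11✓ 000-0✓ 0001-✓ 001-1✓ 0011-✓ 1-000✓ 1-010✓ 10-01 100-0✓ 1000- 101-1✓ 110-0✓ 1101-
Round 2: -00-0 -01-1 00-1- 1-0-0
PIs = {-00-0, -01-1, -1011, 0-011, 00-1-, 01100, 1-0-0, 10-01, 1000-, 1101-}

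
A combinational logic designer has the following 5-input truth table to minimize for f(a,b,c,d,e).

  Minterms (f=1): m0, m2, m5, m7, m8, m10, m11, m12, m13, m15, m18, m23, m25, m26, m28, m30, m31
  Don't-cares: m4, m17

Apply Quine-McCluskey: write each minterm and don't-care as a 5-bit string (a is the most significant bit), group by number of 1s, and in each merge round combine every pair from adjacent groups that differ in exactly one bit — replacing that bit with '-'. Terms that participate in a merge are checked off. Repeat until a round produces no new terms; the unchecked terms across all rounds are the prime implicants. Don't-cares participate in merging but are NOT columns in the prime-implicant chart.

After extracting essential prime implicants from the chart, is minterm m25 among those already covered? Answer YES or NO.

Round 0: 00000✓ 00010✓ 00100✓ 00101✓ 00111✓ 01000✓ 01010✓ 01011✓ 01100✓ 01101✓ 01111✓ 10001✓ 10010✓ 10111✓ 11001✓ 11010✓ 11100✓ 11110✓ 11111✓
Round 1: -0010✓ -0111✓ -1010✓ -1100 -1111✓ 0-000✓ 0-010✓ 0-100✓ 0-101✓ 0-111✓ 00-00✓ 000-0✓ 001-1✓ 0010-✓ 01-00✓ 01-11 010-0✓ 0101- 011-1✓ 0110-✓ 1-001 1-010✓ 1-111✓ 11-10 111-0 1111-
Round 2: --010 --111 0--00 0-0-0 0-1-1 0-10-
PIs = {--010, --111, -1100, 0--00, 0-0-0, 0-1-1, 0-10-, 01-11, 0101-, 1-001, 11-10, 111-0, 1111-}
Coverage chart:
  m0: 0--00,0-0-0
  m2: --010,0-0-0
  m5: 0-1-1,0-10-
  m7: --111,0-1-1
  m8: 0--00,0-0-0
  m10: --010,0-0-0,0101-
  m11: 01-11,0101-
  m12: -1100,0--00,0-10-
  m13: 0-1-1,0-10-
  m15: --111,0-1-1,01-11
  m18: --010 ←essential
  m23: --111 ←essential
  m25: 1-001 ←essential
  m26: --010,11-10
  m28: -1100,111-0
  m30: 11-10,111-0,1111-
  m31: --111,1111-
Essential: --010, --111, 1-001

YES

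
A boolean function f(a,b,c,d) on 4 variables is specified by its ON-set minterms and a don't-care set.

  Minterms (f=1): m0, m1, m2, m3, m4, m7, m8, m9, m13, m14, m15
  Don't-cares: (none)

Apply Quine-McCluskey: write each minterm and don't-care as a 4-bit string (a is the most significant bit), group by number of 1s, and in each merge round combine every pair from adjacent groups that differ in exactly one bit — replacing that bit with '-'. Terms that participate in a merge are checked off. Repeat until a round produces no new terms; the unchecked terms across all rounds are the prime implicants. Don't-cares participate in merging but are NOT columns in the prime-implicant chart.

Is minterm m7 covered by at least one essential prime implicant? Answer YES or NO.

NO

[col 0] 0000*, 0001*, 0010*, 0011*, 0100*, 0111*, 1000*, 1001*, 1101*, 1110*, 1111*
[col 1] -000*, -001*, -111, 0-00, 0-11, 00-0*, 00-1*, 000-*, 001-*, 1-01, 100-*, 11-1, 111-
[col 2] -00-, 00--
Prime implicants: -00-, -111, 0-00, 0-11, 00--, 1-01, 11-1, 111-
PI chart (minterm → PIs covering it):
  0 | -00-,0-00,00--
  1 | -00-,00--
  2 | 00--  (sole → essential)
  3 | 0-11,00--
  4 | 0-00  (sole → essential)
  7 | -111,0-11
  8 | -00-  (sole → essential)
  9 | -00-,1-01
  13 | 1-01,11-1
  14 | 111-  (sole → essential)
  15 | -111,11-1,111-
Essential prime implicants: -00-, 0-00, 00--, 111-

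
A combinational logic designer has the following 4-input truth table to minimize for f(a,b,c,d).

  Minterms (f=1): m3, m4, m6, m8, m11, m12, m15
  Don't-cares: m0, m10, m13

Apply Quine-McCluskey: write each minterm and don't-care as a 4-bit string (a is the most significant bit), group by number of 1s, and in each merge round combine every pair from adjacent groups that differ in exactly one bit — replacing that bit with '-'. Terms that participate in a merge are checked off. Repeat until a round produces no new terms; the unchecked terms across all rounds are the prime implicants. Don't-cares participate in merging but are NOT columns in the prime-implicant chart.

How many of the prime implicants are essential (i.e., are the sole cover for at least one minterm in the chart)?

size-2^0 implicants → 0000(✓)  0011(✓)  0100(✓)  0110(✓)  1000(✓)  1010(✓)  1011(✓)  1100(✓)  1101(✓)  1111(✓)
size-2^1 implicants → -000(✓)  -011  -100(✓)  0-00(✓)  01-0  1-00(✓)  1-11  10-0  101-  11-1  110-
size-2^2 implicants → --00
Unchecked terms (primes): --00, -011, 01-0, 1-11, 10-0, 101-, 11-1, 110-
Minterm coverage:
  m3 ⊆ -011 [E]
  m4 ⊆ --00,01-0
  m6 ⊆ 01-0 [E]
  m8 ⊆ --00,10-0
  m11 ⊆ -011,1-11,101-
  m12 ⊆ --00,110-
  m15 ⊆ 1-11,11-1
E = {-011, 01-0}

2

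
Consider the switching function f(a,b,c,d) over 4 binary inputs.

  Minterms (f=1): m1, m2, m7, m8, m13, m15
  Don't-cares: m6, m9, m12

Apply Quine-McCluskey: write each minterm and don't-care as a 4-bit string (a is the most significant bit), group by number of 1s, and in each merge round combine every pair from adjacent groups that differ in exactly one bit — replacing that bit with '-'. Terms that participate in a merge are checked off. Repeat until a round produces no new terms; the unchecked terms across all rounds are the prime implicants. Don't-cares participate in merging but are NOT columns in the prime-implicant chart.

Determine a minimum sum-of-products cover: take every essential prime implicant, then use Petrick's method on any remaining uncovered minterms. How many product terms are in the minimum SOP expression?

4

Round 0: 0001✓ 0010✓ 0110✓ 0111✓ 1000✓ 1001✓ 1100✓ 1101✓ 1111✓
Round 1: -001 -111 0-10 011- 1-00✓ 1-01✓ 100-✓ 11-1 110-✓
Round 2: 1-0-
PIs = {-001, -111, 0-10, 011-, 1-0-, 11-1}
Coverage chart:
  m1: -001 ←essential
  m2: 0-10 ←essential
  m7: -111,011-
  m8: 1-0- ←essential
  m13: 1-0-,11-1
  m15: -111,11-1
Essential: -001, 0-10, 1-0-
Petrick residual → -111
Min cover (4 terms): b'c'd + bcd + a'cd' + ac'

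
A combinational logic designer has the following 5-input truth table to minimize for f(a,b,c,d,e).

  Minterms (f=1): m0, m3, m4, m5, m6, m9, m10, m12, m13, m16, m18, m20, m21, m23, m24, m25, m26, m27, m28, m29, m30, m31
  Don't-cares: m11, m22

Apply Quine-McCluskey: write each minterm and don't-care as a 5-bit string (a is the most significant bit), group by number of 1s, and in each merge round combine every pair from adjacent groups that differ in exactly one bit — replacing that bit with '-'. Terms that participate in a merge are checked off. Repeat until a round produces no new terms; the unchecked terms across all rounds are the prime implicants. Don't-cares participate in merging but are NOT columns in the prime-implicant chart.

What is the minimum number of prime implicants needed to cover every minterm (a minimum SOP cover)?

8

size-2^0 implicants → 00000(✓)  00011(✓)  00100(✓)  00101(✓)  00110(✓)  01001(✓)  01010(✓)  01011(✓)  01100(✓)  01101(✓)  10000(✓)  10010(✓)  10100(✓)  10101(✓)  10110(✓)  10111(✓)  11000(✓)  11001(✓)  11010(✓)  11011(✓)  11100(✓)  11101(✓)  11110(✓)  11111(✓)
size-2^1 implicants → -0000(✓)  -0100(✓)  -0101(✓)  -0110(✓)  -1001(✓)  -1010(✓)  -1011(✓)  -1100(✓)  -1101(✓)  0-011  0-100(✓)  0-101(✓)  00-00(✓)  001-0(✓)  0010-(✓)  01-01(✓)  010-1(✓)  0101-(✓)  0110-(✓)  1-000(✓)  1-010(✓)  1-100(✓)  1-101(✓)  1-110(✓)  1-111(✓)  10-00(✓)  10-10(✓)  100-0(✓)  101-0(✓)  101-1(✓)  1010-(✓)  1011-(✓)  11-00(✓)  11-01(✓)  11-10(✓)  11-11(✓)  110-0(✓)  110-1(✓)  1100-(✓)  1101-(✓)  111-0(✓)  111-1(✓)  1110-(✓)  1111-(✓)
size-2^2 implicants → --100(✓)  --101(✓)  -0-00  -01-0  -010-(✓)  -1-01  -10-1  -101-  -110-(✓)  0-10-(✓)  1--00(✓)  1--10(✓)  1-0-0(✓)  1-1-0(✓)  1-1-1(✓)  1-10-(✓)  1-11-(✓)  10--0(✓)  101--(✓)  11--0(✓)  11--1(✓)  11-0-(✓)  11-1-(✓)  110--(✓)  111--(✓)
size-2^3 implicants → --10-  1---0  1-1--  11---
Unchecked terms (primes): --10-, -0-00, -01-0, -1-01, -10-1, -101-, 0-011, 1---0, 1-1--, 11---
Minterm coverage:
  m0 ⊆ -0-00 [E]
  m3 ⊆ 0-011 [E]
  m4 ⊆ --10-,-0-00,-01-0
  m5 ⊆ --10- [E]
  m6 ⊆ -01-0 [E]
  m9 ⊆ -1-01,-10-1
  m10 ⊆ -101- [E]
  m12 ⊆ --10- [E]
  m13 ⊆ --10-,-1-01
  m16 ⊆ -0-00,1---0
  m18 ⊆ 1---0 [E]
  m20 ⊆ --10-,-0-00,-01-0,1---0,1-1--
  m21 ⊆ --10-,1-1--
  m23 ⊆ 1-1-- [E]
  m24 ⊆ 1---0,11---
  m25 ⊆ -1-01,-10-1,11---
  m26 ⊆ -101-,1---0,11---
  m27 ⊆ -10-1,-101-,11---
  m28 ⊆ --10-,1---0,1-1--,11---
  m29 ⊆ --10-,-1-01,1-1--,11---
  m30 ⊆ 1---0,1-1--,11---
  m31 ⊆ 1-1--,11---
E = {--10-, -0-00, -01-0, -101-, 0-011, 1---0, 1-1--}
Petrick residual → -1-01
Cover = cd' + b'd'e' + b'ce' + bd'e + bc'd + a'c'de + ae' + ac  |cover|=8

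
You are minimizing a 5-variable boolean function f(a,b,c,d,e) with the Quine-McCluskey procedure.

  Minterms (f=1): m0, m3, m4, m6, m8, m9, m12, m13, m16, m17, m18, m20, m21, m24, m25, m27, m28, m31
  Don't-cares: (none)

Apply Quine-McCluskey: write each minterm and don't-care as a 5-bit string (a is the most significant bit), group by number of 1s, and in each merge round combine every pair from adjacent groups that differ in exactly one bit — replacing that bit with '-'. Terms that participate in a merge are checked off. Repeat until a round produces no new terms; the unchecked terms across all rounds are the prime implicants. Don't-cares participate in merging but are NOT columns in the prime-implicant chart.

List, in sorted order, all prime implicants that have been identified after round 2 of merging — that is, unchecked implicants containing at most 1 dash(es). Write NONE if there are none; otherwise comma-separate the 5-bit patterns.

Round 0: 00000✓ 00011 00100✓ 00110✓ 01000✓ 01001✓ 01100✓ 01101✓ 10000✓ 10001✓ 10010✓ 10100✓ 10101✓ 11000✓ 11001✓ 11011✓ 11100✓ 11111✓
Round 1: -0000✓ -0100✓ -1000✓ -1001✓ -1100✓ 0-000✓ 0-100✓ 00-00✓ 001-0 01-00✓ 01-01✓ 0100-✓ 0110-✓ 1-000✓ 1-001✓ 1-100✓ 10-00✓ 10-01✓ 100-0 1000-✓ 1010-✓ 11-00✓ 11-11 110-1 1100-✓
Round 2: --000✓ --100✓ -0-00✓ -1-00✓ -100- 0--00✓ 01-0- 1--00✓ 1-00- 10-0-
Round 3: ---00
PIs = {---00, -100-, 00011, 001-0, 01-0-, 1-00-, 10-0-, 100-0, 11-11, 110-1}

00011, 001-0, 100-0, 11-11, 110-1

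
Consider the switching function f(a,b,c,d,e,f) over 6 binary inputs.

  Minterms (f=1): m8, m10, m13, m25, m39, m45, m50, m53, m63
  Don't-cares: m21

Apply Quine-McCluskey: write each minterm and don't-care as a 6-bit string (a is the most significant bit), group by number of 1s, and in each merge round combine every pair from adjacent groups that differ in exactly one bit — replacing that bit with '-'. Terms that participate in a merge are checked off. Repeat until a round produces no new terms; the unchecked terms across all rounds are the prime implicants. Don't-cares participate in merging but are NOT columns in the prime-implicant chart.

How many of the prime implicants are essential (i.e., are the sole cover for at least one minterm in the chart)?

Round 0: 001000✓ 001010✓ 001101✓ 010101✓ 011001 100111 101101✓ 110010 110101✓ 111111
Round 1: -01101 -10101 0010-0
PIs = {-01101, -10101, 0010-0, 011001, 100111, 110010, 111111}
Coverage chart:
  m8: 0010-0 ←essential
  m10: 0010-0 ←essential
  m13: -01101 ←essential
  m25: 011001 ←essential
  m39: 100111 ←essential
  m45: -01101 ←essential
  m50: 110010 ←essential
  m53: -10101 ←essential
  m63: 111111 ←essential
Essential: -01101, -10101, 0010-0, 011001, 100111, 110010, 111111

7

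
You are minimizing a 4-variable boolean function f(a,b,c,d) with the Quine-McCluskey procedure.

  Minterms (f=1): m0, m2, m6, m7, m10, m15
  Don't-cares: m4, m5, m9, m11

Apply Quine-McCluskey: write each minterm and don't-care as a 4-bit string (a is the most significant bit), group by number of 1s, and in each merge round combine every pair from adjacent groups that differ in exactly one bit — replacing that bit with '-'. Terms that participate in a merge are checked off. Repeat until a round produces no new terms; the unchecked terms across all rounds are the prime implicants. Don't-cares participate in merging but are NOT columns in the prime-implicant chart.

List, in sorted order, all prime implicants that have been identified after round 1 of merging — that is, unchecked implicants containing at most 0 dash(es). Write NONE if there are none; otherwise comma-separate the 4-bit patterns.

NONE

size-2^0 implicants → 0000(✓)  0010(✓)  0100(✓)  0101(✓)  0110(✓)  0111(✓)  1001(✓)  1010(✓)  1011(✓)  1111(✓)
size-2^1 implicants → -010  -111  0-00(✓)  0-10(✓)  00-0(✓)  01-0(✓)  01-1(✓)  010-(✓)  011-(✓)  1-11  10-1  101-
size-2^2 implicants → 0--0  01--
Unchecked terms (primes): -010, -111, 0--0, 01--, 1-11, 10-1, 101-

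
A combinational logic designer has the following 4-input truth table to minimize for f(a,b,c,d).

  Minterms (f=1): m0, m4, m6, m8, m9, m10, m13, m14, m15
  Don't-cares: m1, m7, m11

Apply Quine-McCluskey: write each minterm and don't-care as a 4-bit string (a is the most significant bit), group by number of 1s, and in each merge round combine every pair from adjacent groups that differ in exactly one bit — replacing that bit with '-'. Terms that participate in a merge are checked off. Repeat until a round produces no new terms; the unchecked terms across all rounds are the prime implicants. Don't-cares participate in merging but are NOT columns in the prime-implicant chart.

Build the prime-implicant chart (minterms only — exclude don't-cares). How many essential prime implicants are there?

Round 0: 0000✓ 0001✓ 0100✓ 0110✓ 0111✓ 1000✓ 1001✓ 1010✓ 1011✓ 1101✓ 1110✓ 1111✓
Round 1: -000✓ -001✓ -110✓ -111✓ 0-00 000-✓ 01-0 011-✓ 1-01✓ 1-10✓ 1-11✓ 10-0✓ 10-1✓ 100-✓ 101-✓ 11-1✓ 111-✓
Round 2: -00- -11- 1--1 1-1- 10--
PIs = {-00-, -11-, 0-00, 01-0, 1--1, 1-1-, 10--}
Coverage chart:
  m0: -00-,0-00
  m4: 0-00,01-0
  m6: -11-,01-0
  m8: -00-,10--
  m9: -00-,1--1,10--
  m10: 1-1-,10--
  m13: 1--1 ←essential
  m14: -11-,1-1-
  m15: -11-,1--1,1-1-
Essential: 1--1

1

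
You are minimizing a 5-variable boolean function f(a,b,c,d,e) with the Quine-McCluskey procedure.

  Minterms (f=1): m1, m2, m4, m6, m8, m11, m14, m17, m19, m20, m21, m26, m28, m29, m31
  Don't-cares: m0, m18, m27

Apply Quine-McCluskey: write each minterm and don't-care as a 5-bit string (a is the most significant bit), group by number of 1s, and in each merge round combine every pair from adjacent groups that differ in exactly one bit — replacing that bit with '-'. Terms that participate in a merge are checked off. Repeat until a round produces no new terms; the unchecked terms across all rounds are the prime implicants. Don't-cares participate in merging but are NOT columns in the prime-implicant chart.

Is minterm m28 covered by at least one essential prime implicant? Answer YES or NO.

Round 0: 00000✓ 00001✓ 00010✓ 00100✓ 00110✓ 01000✓ 01011✓ 01110✓ 10001✓ 10010✓ 10011✓ 10100✓ 10101✓ 11010✓ 11011✓ 11100✓ 11101✓ 11111✓
Round 1: -0001 -0010 -0100 -1011 0-000 0-110 00-00✓ 00-10✓ 000-0✓ 0000- 001-0✓ 1-010✓ 1-011✓ 1-100✓ 1-101✓ 10-01 100-1 1001-✓ 1010-✓ 11-11 1101-✓ 111-1 1110-✓
Round 2: 00--0 1-01- 1-10-
PIs = {-0001, -0010, -0100, -1011, 0-000, 0-110, 00--0, 0000-, 1-01-, 1-10-, 10-01, 100-1, 11-11, 111-1}
Coverage chart:
  m1: -0001,0000-
  m2: -0010,00--0
  m4: -0100,00--0
  m6: 0-110,00--0
  m8: 0-000 ←essential
  m11: -1011 ←essential
  m14: 0-110 ←essential
  m17: -0001,10-01,100-1
  m19: 1-01-,100-1
  m20: -0100,1-10-
  m21: 1-10-,10-01
  m26: 1-01- ←essential
  m28: 1-10- ←essential
  m29: 1-10-,111-1
  m31: 11-11,111-1
Essential: -1011, 0-000, 0-110, 1-01-, 1-10-

YES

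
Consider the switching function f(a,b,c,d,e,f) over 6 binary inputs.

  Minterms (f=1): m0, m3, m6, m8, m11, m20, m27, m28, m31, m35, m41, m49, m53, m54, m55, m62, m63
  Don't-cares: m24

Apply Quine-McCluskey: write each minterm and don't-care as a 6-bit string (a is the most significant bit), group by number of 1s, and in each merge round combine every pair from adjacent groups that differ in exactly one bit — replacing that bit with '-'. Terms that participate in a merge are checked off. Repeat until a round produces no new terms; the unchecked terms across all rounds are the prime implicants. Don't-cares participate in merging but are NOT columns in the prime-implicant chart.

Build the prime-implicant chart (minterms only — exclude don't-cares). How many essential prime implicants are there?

7

[col 0] 000000*, 000011*, 000110, 001000*, 001011*, 010100*, 011000*, 011011*, 011100*, 011111*, 100011*, 101001, 110001*, 110101*, 110110*, 110111*, 111110*, 111111*
[col 1] -00011, -11111, 0-1000, 0-1011, 00-000, 00-011, 01-100, 011-00, 011-11, 11-110*, 11-111*, 110-01, 1101-1, 11011-*, 11111-*
[col 2] 11-11-
Prime implicants: -00011, -11111, 0-1000, 0-1011, 00-000, 00-011, 000110, 01-100, 011-00, 011-11, 101001, 11-11-, 110-01, 1101-1
PI chart (minterm → PIs covering it):
  0 | 00-000  (sole → essential)
  3 | -00011,00-011
  6 | 000110  (sole → essential)
  8 | 0-1000,00-000
  11 | 0-1011,00-011
  20 | 01-100  (sole → essential)
  27 | 0-1011,011-11
  28 | 01-100,011-00
  31 | -11111,011-11
  35 | -00011  (sole → essential)
  41 | 101001  (sole → essential)
  49 | 110-01  (sole → essential)
  53 | 110-01,1101-1
  54 | 11-11-  (sole → essential)
  55 | 11-11-,1101-1
  62 | 11-11-  (sole → essential)
  63 | -11111,11-11-
Essential prime implicants: -00011, 00-000, 000110, 01-100, 101001, 11-11-, 110-01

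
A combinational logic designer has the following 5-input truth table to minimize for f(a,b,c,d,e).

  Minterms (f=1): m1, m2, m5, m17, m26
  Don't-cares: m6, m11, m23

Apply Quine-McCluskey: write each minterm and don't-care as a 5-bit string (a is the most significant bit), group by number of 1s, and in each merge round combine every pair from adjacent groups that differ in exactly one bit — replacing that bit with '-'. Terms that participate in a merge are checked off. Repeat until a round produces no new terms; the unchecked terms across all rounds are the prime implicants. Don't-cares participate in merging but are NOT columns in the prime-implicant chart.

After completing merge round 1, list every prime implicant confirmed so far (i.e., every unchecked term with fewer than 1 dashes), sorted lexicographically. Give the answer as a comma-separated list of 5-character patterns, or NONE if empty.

Round 0: 00001✓ 00010✓ 00101✓ 00110✓ 01011 10001✓ 10111 11010
Round 1: -0001 00-01 00-10
PIs = {-0001, 00-01, 00-10, 01011, 10111, 11010}

01011, 10111, 11010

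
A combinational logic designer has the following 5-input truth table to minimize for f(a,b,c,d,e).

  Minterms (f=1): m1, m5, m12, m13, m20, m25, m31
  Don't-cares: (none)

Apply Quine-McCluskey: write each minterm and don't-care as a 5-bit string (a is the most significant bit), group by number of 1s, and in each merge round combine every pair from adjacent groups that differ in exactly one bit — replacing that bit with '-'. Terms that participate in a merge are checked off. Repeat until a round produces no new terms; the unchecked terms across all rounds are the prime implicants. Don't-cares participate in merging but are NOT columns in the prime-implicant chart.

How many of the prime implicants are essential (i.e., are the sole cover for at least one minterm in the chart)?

Round 0: 00001✓ 00101✓ 01100✓ 01101✓ 10100 11001 11111
Round 1: 0-101 00-01 0110-
PIs = {0-101, 00-01, 0110-, 10100, 11001, 11111}
Coverage chart:
  m1: 00-01 ←essential
  m5: 0-101,00-01
  m12: 0110- ←essential
  m13: 0-101,0110-
  m20: 10100 ←essential
  m25: 11001 ←essential
  m31: 11111 ←essential
Essential: 00-01, 0110-, 10100, 11001, 11111

5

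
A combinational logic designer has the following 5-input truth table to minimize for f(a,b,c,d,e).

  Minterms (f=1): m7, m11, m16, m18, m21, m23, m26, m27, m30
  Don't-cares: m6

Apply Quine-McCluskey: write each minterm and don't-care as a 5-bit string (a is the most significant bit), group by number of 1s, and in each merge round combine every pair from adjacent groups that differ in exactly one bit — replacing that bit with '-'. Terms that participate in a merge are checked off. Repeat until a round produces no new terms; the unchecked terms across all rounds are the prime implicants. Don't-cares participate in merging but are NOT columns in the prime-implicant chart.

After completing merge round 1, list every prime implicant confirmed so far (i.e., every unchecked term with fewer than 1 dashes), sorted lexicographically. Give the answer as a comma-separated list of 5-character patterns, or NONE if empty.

NONE

[col 0] 00110*, 00111*, 01011*, 10000*, 10010*, 10101*, 10111*, 11010*, 11011*, 11110*
[col 1] -0111, -1011, 0011-, 1-010, 100-0, 101-1, 11-10, 1101-
Prime implicants: -0111, -1011, 0011-, 1-010, 100-0, 101-1, 11-10, 1101-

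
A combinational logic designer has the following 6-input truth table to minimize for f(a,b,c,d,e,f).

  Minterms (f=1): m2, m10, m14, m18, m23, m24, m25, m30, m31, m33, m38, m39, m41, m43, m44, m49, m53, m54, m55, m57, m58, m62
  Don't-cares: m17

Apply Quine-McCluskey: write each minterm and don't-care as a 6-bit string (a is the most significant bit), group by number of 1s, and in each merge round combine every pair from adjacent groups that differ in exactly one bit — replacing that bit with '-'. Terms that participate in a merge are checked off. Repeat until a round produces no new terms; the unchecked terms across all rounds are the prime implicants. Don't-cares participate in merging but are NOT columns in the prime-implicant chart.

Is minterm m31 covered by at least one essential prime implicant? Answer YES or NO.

NO

Round 0: 000010✓ 001010✓ 001110✓ 010001✓ 010010✓ 010111✓ 011000✓ 011001✓ 011110✓ 011111✓ 100001✓ 100110✓ 100111✓ 101001✓ 101011✓ 101100 110001✓ 110101✓ 110110✓ 110111✓ 111001✓ 111010✓ 111110✓
Round 1: -10001✓ -10111 -11001✓ -11110 0-0010 0-1110 00-010 001-10 01-001✓ 01-111 01100- 01111- 1-0001✓ 1-0110✓ 1-0111✓ 1-1001✓ 10-001✓ 10011-✓ 1010-1 11-001✓ 11-110 110-01 1101-1 11011-✓ 111-10
Round 2: -1-001 1--001 1-011-
PIs = {-1-001, -10111, -11110, 0-0010, 0-1110, 00-010, 001-10, 01-111, 01100-, 01111-, 1--001, 1-011-, 1010-1, 101100, 11-110, 110-01, 1101-1, 111-10}
Coverage chart:
  m2: 0-0010,00-010
  m10: 00-010,001-10
  m14: 0-1110,001-10
  m18: 0-0010 ←essential
  m23: -10111,01-111
  m24: 01100- ←essential
  m25: -1-001,01100-
  m30: -11110,0-1110,01111-
  m31: 01-111,01111-
  m33: 1--001 ←essential
  m38: 1-011- ←essential
  m39: 1-011- ←essential
  m41: 1--001,1010-1
  m43: 1010-1 ←essential
  m44: 101100 ←essential
  m49: -1-001,1--001,110-01
  m53: 110-01,1101-1
  m54: 1-011-,11-110
  m55: -10111,1-011-,1101-1
  m57: -1-001,1--001
  m58: 111-10 ←essential
  m62: -11110,11-110,111-10
Essential: 0-0010, 01100-, 1--001, 1-011-, 1010-1, 101100, 111-10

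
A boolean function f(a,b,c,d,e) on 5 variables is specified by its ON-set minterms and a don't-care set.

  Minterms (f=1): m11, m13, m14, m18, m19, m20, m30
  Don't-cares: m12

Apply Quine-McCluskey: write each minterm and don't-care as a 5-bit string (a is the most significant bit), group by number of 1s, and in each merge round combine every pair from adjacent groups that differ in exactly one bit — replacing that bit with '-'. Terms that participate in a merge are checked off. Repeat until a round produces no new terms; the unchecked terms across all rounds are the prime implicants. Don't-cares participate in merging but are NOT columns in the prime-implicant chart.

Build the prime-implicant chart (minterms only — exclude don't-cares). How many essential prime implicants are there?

5

Round 0: 01011 01100✓ 01101✓ 01110✓ 10010✓ 10011✓ 10100 11110✓
Round 1: -1110 011-0 0110- 1001-
PIs = {-1110, 01011, 011-0, 0110-, 1001-, 10100}
Coverage chart:
  m11: 01011 ←essential
  m13: 0110- ←essential
  m14: -1110,011-0
  m18: 1001- ←essential
  m19: 1001- ←essential
  m20: 10100 ←essential
  m30: -1110 ←essential
Essential: -1110, 01011, 0110-, 1001-, 10100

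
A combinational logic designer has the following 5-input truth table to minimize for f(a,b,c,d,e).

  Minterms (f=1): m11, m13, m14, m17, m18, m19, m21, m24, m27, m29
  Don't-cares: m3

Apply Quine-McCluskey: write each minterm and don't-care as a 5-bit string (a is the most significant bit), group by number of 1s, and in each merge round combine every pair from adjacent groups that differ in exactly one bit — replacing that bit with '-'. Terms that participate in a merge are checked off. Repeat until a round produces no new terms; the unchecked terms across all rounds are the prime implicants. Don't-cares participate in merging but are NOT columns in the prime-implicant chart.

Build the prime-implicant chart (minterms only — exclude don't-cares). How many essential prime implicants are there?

[col 0] 00011*, 01011*, 01101*, 01110, 10001*, 10010*, 10011*, 10101*, 11000, 11011*, 11101*
[col 1] -0011*, -1011*, -1101, 0-011*, 1-011*, 1-101, 10-01, 100-1, 1001-
[col 2] --011
Prime implicants: --011, -1101, 01110, 1-101, 10-01, 100-1, 1001-, 11000
PI chart (minterm → PIs covering it):
  11 | --011  (sole → essential)
  13 | -1101  (sole → essential)
  14 | 01110  (sole → essential)
  17 | 10-01,100-1
  18 | 1001-  (sole → essential)
  19 | --011,100-1,1001-
  21 | 1-101,10-01
  24 | 11000  (sole → essential)
  27 | --011  (sole → essential)
  29 | -1101,1-101
Essential prime implicants: --011, -1101, 01110, 1001-, 11000

5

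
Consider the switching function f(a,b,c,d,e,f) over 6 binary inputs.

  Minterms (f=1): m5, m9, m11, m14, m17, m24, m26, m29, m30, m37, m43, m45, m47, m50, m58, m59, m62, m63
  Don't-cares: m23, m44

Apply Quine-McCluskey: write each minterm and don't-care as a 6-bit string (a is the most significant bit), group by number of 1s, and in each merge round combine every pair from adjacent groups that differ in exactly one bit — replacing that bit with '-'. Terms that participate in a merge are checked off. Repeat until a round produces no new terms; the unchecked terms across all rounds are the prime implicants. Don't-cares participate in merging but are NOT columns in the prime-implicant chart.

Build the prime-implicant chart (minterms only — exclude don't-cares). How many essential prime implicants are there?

7

[col 0] 000101*, 001001*, 001011*, 001110*, 010001, 010111, 011000*, 011010*, 011101, 011110*, 100101*, 101011*, 101100*, 101101*, 101111*, 110010*, 111010*, 111011*, 111110*, 111111*
[col 1] -00101, -01011, -11010*, -11110*, 0-1110, 0010-1, 011-10*, 0110-0, 1-1011*, 1-1111*, 10-101, 101-11*, 1011-1, 10110-, 11-010, 111-10*, 111-11*, 11101-*, 11111-*
[col 2] -11-10, 1-1-11, 111-1-
Prime implicants: -00101, -01011, -11-10, 0-1110, 0010-1, 010001, 010111, 0110-0, 011101, 1-1-11, 10-101, 1011-1, 10110-, 11-010, 111-1-
PI chart (minterm → PIs covering it):
  5 | -00101  (sole → essential)
  9 | 0010-1  (sole → essential)
  11 | -01011,0010-1
  14 | 0-1110  (sole → essential)
  17 | 010001  (sole → essential)
  24 | 0110-0  (sole → essential)
  26 | -11-10,0110-0
  29 | 011101  (sole → essential)
  30 | -11-10,0-1110
  37 | -00101,10-101
  43 | -01011,1-1-11
  45 | 10-101,1011-1,10110-
  47 | 1-1-11,1011-1
  50 | 11-010  (sole → essential)
  58 | -11-10,11-010,111-1-
  59 | 1-1-11,111-1-
  62 | -11-10,111-1-
  63 | 1-1-11,111-1-
Essential prime implicants: -00101, 0-1110, 0010-1, 010001, 0110-0, 011101, 11-010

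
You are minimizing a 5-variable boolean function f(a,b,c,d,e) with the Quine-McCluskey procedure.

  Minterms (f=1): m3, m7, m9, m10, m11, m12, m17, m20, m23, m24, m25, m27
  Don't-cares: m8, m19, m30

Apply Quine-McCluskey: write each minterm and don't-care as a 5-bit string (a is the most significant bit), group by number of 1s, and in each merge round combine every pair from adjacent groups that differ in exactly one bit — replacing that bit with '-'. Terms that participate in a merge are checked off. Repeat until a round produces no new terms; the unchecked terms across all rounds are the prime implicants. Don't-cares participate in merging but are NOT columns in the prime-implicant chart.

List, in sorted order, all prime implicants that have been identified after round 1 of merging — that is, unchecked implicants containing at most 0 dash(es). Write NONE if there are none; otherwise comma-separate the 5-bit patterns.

10100, 11110

Round 0: 00011✓ 00111✓ 01000✓ 01001✓ 01010✓ 01011✓ 01100✓ 10001✓ 10011✓ 10100 10111✓ 11000✓ 11001✓ 11011✓ 11110
Round 1: -0011✓ -0111✓ -1000✓ -1001✓ -1011✓ 0-011✓ 00-11✓ 01-00 010-0✓ 010-1✓ 0100-✓ 0101-✓ 1-001✓ 1-011✓ 10-11✓ 100-1✓ 110-1✓ 1100-✓
Round 2: --011 -0-11 -10-1 -100- 010-- 1-0-1
PIs = {--011, -0-11, -10-1, -100-, 01-00, 010--, 1-0-1, 10100, 11110}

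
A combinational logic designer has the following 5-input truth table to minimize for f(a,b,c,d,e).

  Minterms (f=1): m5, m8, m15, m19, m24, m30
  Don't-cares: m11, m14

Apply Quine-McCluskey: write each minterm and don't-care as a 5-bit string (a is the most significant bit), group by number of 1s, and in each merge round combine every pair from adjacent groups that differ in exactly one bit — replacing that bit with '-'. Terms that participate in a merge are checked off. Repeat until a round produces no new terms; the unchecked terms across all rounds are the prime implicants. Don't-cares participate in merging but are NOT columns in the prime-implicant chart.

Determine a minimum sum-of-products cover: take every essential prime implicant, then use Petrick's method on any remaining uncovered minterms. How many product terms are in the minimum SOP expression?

Round 0: 00101 01000✓ 01011✓ 01110✓ 01111✓ 10011 11000✓ 11110✓
Round 1: -1000 -1110 01-11 0111-
PIs = {-1000, -1110, 00101, 01-11, 0111-, 10011}
Coverage chart:
  m5: 00101 ←essential
  m8: -1000 ←essential
  m15: 01-11,0111-
  m19: 10011 ←essential
  m24: -1000 ←essential
  m30: -1110 ←essential
Essential: -1000, -1110, 00101, 10011
Petrick residual → 01-11
Min cover (5 terms): bc'd'e' + bcde' + a'b'cd'e + a'bde + ab'c'de

5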